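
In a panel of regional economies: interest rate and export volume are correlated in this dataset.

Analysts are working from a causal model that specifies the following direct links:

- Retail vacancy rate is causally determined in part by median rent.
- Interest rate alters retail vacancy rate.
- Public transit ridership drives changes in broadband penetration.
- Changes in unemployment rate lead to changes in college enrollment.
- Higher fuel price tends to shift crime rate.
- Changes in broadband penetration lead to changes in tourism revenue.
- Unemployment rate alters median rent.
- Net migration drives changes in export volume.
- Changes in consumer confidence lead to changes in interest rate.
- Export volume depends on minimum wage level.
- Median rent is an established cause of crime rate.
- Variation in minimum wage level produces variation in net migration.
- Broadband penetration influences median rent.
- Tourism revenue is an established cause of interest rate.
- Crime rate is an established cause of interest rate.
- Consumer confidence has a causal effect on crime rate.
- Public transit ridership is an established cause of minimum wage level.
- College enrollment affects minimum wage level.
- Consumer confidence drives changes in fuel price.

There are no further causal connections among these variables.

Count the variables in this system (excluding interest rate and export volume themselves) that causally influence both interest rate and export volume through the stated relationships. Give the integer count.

2

The common causes are: public transit ridership (to interest rate via public transit ridership → broadband penetration → tourism revenue → interest rate; to export volume via public transit ridership → minimum wage level → export volume); unemployment rate (to interest rate via unemployment rate → median rent → crime rate → interest rate; to export volume via unemployment rate → college enrollment → minimum wage level → export volume).
Every other variable lacks a causal path to at least one of interest rate and export volume.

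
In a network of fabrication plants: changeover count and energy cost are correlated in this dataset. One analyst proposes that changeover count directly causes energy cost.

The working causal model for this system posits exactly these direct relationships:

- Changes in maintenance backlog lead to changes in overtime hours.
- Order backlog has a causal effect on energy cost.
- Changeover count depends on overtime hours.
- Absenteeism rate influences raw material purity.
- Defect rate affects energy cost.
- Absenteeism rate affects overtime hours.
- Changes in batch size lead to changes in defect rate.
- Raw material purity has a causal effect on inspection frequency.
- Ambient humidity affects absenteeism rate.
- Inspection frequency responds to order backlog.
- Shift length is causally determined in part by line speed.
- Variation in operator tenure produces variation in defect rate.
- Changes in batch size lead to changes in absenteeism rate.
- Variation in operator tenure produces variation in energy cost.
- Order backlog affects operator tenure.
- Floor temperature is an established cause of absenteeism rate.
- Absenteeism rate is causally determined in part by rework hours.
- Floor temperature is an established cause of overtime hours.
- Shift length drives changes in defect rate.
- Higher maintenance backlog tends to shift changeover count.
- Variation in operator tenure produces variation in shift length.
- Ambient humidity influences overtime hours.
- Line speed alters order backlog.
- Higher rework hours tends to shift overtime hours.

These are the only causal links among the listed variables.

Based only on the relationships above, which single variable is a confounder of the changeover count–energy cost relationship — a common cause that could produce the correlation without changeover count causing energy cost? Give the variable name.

batch size

Batch size has a causal path to changeover count (batch size → absenteeism rate → overtime hours → changeover count) and a separate causal path to energy cost (batch size → defect rate → energy cost), so it is a common cause of both.
No stated relationship gives changeover count a causal route to energy cost, so the correlation is explained by the shared upstream cause rather than a direct effect.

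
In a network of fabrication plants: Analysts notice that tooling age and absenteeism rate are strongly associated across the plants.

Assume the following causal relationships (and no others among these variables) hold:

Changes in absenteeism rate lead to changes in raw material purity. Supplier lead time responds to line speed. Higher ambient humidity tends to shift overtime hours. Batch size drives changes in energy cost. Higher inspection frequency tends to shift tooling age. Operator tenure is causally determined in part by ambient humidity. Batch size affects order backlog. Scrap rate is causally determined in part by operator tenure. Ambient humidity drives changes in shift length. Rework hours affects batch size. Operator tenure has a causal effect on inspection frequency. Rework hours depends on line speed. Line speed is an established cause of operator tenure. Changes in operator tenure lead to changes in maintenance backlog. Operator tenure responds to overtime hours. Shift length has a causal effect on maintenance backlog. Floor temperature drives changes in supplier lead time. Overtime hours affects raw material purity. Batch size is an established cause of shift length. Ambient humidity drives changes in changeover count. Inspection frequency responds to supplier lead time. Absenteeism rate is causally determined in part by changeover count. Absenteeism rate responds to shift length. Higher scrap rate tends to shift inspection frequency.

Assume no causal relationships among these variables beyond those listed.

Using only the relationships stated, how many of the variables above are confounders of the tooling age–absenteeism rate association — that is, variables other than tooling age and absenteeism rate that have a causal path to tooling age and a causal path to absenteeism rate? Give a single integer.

The common causes are: ambient humidity (to tooling age via ambient humidity → operator tenure → inspection frequency → tooling age; to absenteeism rate via ambient humidity → shift length → absenteeism rate); line speed (to tooling age via line speed → operator tenure → inspection frequency → tooling age; to absenteeism rate via line speed → rework hours → batch size → shift length → absenteeism rate).
Every other variable lacks a causal path to at least one of tooling age and absenteeism rate.

2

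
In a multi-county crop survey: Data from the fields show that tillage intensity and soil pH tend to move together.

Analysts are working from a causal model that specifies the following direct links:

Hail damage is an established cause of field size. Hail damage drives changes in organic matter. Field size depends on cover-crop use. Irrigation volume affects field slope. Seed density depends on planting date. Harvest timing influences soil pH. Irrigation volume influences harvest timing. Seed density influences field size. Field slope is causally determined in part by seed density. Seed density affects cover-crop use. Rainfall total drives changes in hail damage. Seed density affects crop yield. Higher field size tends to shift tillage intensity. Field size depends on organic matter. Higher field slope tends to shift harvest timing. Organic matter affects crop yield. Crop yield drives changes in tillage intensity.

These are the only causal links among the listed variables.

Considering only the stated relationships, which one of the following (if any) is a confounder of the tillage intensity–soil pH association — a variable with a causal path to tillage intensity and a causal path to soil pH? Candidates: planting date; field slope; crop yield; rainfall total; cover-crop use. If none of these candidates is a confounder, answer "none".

Planting date causes tillage intensity (planting date → seed density → crop yield → tillage intensity) and also causes soil pH (planting date → seed density → field slope → harvest timing → soil pH); it is a common cause of both.
Each of the other candidates lacks a causal path to at least one of tillage intensity and soil pH, so they do not confound the relationship.

planting date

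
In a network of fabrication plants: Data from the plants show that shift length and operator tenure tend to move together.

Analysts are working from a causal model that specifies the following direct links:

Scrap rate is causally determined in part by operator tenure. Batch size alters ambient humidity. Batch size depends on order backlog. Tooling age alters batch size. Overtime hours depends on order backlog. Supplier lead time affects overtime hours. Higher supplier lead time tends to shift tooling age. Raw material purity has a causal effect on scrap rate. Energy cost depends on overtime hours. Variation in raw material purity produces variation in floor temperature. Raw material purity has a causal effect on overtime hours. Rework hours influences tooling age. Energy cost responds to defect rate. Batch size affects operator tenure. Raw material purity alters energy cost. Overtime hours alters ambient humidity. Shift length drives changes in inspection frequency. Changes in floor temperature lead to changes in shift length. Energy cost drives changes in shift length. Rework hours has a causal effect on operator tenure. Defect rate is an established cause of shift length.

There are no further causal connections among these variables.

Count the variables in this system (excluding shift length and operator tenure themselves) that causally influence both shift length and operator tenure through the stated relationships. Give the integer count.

The common causes are: order backlog (to shift length via order backlog → overtime hours → energy cost → shift length; to operator tenure via order backlog → batch size → operator tenure); supplier lead time (to shift length via supplier lead time → overtime hours → energy cost → shift length; to operator tenure via supplier lead time → tooling age → batch size → operator tenure).
Every other variable lacks a causal path to at least one of shift length and operator tenure.

2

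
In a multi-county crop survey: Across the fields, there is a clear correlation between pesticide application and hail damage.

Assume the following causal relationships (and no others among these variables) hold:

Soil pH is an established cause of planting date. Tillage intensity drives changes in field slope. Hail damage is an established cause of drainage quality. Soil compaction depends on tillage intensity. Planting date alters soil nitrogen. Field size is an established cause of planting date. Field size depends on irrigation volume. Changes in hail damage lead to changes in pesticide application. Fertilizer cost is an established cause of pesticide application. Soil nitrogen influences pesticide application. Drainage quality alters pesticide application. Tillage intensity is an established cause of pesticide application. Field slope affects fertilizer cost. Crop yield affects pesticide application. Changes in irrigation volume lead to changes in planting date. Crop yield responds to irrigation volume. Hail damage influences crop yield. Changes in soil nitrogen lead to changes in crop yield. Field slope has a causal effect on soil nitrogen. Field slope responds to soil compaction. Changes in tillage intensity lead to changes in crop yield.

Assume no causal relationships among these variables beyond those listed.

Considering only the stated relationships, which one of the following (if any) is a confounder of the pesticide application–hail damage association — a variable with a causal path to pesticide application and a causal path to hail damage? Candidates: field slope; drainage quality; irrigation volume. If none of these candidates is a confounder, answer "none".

None of the listed candidates has causal paths to both pesticide application and hail damage in the stated relationships, so none is a common cause.

none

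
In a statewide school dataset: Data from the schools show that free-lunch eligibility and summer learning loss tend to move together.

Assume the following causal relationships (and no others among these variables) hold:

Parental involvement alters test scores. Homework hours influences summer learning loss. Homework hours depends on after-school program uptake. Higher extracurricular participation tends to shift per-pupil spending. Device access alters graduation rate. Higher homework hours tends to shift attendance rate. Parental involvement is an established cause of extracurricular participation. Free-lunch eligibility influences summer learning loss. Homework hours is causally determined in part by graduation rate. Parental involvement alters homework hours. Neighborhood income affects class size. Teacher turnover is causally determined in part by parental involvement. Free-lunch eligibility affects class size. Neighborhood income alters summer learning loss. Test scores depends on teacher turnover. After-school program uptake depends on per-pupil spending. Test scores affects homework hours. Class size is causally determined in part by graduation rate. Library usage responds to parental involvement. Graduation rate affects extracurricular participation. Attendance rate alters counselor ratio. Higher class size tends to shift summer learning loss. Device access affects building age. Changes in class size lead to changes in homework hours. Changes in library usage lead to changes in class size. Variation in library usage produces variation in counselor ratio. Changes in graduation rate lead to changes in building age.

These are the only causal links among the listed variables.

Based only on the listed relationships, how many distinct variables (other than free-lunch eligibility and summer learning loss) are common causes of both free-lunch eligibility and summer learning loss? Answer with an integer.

0

No listed variable has a causal path to both free-lunch eligibility and summer learning loss, so there are no common causes.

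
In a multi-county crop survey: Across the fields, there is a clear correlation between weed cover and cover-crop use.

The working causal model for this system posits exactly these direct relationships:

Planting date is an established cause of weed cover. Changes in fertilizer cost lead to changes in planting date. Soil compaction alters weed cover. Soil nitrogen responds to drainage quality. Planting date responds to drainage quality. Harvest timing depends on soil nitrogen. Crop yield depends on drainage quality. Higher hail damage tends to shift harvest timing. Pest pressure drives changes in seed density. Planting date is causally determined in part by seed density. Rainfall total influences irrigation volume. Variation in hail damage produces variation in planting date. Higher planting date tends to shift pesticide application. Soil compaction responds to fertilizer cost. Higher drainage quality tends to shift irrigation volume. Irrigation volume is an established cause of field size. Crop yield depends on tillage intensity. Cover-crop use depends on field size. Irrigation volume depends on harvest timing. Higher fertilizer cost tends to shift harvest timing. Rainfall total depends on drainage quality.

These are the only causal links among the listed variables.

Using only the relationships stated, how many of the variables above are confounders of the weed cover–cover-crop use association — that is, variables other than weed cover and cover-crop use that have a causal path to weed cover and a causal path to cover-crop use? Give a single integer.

3

The common causes are: drainage quality (to weed cover via drainage quality → planting date → weed cover; to cover-crop use via drainage quality → irrigation volume → field size → cover-crop use); fertilizer cost (to weed cover via fertilizer cost → soil compaction → weed cover; to cover-crop use via fertilizer cost → harvest timing → irrigation volume → field size → cover-crop use); hail damage (to weed cover via hail damage → planting date → weed cover; to cover-crop use via hail damage → harvest timing → irrigation volume → field size → cover-crop use).
Every other variable lacks a causal path to at least one of weed cover and cover-crop use.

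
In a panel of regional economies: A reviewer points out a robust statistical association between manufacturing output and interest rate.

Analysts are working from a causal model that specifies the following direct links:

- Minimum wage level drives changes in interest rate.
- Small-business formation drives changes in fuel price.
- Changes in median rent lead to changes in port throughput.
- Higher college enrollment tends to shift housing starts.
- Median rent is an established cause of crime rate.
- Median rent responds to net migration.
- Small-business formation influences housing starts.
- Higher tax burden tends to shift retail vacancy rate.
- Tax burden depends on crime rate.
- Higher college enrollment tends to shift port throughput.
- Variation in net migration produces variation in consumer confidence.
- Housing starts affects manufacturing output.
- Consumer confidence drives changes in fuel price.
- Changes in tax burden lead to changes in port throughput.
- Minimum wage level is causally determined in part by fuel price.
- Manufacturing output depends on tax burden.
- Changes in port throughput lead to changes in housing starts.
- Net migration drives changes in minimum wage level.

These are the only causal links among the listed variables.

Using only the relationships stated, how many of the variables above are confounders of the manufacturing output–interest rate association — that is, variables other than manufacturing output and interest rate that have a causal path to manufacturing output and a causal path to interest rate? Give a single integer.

2

The common causes are: net migration (to manufacturing output via net migration → median rent → crime rate → tax burden → manufacturing output; to interest rate via net migration → minimum wage level → interest rate); small-business formation (to manufacturing output via small-business formation → housing starts → manufacturing output; to interest rate via small-business formation → fuel price → minimum wage level → interest rate).
Every other variable lacks a causal path to at least one of manufacturing output and interest rate.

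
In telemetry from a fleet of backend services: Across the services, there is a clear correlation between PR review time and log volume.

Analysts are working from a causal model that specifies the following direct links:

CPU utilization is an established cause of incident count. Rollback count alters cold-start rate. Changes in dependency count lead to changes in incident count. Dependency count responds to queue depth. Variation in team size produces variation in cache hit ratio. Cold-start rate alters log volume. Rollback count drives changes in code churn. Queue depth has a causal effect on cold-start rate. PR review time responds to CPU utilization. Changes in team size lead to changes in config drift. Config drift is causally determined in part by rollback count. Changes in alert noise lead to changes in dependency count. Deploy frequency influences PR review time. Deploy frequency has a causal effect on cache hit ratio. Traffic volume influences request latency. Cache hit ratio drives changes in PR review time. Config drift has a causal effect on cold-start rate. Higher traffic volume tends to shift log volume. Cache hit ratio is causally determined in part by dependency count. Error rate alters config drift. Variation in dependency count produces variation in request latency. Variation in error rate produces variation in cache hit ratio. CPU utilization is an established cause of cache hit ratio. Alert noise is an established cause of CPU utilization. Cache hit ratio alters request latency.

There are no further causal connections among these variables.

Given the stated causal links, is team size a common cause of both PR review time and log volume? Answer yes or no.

Team size has a causal path to PR review time (team size → cache hit ratio → PR review time) and to log volume (team size → config drift → cold-start rate → log volume), so it is a common cause of both — a confounder.

yes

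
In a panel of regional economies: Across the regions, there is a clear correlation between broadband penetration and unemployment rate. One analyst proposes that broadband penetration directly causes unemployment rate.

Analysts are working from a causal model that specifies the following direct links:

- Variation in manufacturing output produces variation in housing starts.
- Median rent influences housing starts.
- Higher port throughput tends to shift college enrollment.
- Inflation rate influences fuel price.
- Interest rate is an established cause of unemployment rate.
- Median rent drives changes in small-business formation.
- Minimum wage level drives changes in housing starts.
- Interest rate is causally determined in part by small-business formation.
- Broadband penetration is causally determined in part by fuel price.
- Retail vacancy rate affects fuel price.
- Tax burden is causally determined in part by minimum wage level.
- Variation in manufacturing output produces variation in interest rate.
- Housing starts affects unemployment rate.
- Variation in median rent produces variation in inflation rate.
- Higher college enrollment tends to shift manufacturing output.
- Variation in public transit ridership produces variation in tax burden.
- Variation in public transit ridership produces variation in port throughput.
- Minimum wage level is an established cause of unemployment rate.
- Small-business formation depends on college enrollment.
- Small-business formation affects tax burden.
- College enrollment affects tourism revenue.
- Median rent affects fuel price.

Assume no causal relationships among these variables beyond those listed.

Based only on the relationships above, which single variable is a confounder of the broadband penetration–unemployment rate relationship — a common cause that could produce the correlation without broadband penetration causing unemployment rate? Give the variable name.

Median rent has a causal path to broadband penetration (median rent → fuel price → broadband penetration) and a separate causal path to unemployment rate (median rent → housing starts → unemployment rate), so it is a common cause of both.
No stated relationship gives broadband penetration a causal route to unemployment rate, so the correlation is explained by the shared upstream cause rather than a direct effect.

median rent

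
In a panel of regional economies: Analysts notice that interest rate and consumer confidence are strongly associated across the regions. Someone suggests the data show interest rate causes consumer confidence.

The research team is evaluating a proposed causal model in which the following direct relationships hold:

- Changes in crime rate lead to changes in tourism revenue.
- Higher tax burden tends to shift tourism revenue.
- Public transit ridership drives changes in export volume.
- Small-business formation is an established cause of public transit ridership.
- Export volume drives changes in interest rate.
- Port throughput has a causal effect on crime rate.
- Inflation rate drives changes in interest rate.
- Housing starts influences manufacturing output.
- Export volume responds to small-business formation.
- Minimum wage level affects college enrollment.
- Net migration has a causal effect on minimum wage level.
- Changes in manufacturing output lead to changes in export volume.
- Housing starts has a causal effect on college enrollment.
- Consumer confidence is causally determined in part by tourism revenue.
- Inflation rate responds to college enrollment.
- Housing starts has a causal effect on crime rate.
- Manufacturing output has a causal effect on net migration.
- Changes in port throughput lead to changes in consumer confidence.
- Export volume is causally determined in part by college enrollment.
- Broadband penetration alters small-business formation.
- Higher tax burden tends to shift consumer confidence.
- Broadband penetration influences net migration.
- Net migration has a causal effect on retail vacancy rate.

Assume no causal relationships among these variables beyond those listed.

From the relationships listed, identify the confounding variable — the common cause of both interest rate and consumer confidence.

Housing starts has a causal path to interest rate (housing starts → college enrollment → inflation rate → interest rate) and a separate causal path to consumer confidence (housing starts → crime rate → tourism revenue → consumer confidence), so it is a common cause of both.
No stated relationship gives interest rate a causal route to consumer confidence, so the correlation is explained by the shared upstream cause rather than a direct effect.

housing starts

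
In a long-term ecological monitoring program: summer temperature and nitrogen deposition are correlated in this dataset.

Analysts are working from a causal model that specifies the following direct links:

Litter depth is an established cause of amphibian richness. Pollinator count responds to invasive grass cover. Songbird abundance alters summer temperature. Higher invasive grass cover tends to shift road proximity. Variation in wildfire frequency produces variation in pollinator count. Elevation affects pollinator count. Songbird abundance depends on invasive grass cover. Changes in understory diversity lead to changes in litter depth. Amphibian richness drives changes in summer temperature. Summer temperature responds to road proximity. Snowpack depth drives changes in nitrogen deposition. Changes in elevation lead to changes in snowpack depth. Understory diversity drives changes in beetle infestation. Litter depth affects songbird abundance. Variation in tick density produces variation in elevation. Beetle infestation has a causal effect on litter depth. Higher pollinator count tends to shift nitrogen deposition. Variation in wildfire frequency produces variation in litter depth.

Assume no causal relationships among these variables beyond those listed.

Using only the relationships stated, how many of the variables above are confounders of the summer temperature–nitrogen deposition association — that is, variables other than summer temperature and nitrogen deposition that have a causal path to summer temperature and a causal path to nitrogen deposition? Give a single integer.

2

The common causes are: invasive grass cover (to summer temperature via invasive grass cover → road proximity → summer temperature; to nitrogen deposition via invasive grass cover → pollinator count → nitrogen deposition); wildfire frequency (to summer temperature via wildfire frequency → litter depth → amphibian richness → summer temperature; to nitrogen deposition via wildfire frequency → pollinator count → nitrogen deposition).
Every other variable lacks a causal path to at least one of summer temperature and nitrogen deposition.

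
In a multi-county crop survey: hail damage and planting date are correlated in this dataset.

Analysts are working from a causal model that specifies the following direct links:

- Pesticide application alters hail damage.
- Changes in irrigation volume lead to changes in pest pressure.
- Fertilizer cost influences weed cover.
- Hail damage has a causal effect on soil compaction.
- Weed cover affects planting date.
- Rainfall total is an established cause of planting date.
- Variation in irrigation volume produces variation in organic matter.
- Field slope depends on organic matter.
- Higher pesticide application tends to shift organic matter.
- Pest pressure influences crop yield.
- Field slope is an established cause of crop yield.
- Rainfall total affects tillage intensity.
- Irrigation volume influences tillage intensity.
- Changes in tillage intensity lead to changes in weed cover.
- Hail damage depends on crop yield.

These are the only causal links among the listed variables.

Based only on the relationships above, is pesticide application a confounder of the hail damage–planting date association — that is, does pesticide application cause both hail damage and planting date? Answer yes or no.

no

Pesticide application has no stated causal path to planting date. A confounder must cause both variables, so pesticide application does not qualify.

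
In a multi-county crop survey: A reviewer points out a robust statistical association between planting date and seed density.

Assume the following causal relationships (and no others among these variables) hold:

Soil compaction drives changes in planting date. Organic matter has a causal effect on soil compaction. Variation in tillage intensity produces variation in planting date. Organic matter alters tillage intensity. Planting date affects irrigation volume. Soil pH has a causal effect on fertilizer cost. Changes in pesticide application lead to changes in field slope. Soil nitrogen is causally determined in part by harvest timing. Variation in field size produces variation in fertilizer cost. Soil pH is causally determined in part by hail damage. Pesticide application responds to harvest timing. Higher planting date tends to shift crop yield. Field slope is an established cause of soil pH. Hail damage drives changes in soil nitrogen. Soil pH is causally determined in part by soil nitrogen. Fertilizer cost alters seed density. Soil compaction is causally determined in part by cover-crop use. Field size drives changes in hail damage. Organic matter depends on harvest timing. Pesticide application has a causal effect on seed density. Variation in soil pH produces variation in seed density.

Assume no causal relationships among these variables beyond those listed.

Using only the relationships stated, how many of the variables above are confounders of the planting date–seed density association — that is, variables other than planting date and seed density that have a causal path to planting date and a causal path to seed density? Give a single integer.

1

The common causes are: harvest timing (to planting date via harvest timing → organic matter → tillage intensity → planting date; to seed density via harvest timing → pesticide application → seed density).
Every other variable lacks a causal path to at least one of planting date and seed density.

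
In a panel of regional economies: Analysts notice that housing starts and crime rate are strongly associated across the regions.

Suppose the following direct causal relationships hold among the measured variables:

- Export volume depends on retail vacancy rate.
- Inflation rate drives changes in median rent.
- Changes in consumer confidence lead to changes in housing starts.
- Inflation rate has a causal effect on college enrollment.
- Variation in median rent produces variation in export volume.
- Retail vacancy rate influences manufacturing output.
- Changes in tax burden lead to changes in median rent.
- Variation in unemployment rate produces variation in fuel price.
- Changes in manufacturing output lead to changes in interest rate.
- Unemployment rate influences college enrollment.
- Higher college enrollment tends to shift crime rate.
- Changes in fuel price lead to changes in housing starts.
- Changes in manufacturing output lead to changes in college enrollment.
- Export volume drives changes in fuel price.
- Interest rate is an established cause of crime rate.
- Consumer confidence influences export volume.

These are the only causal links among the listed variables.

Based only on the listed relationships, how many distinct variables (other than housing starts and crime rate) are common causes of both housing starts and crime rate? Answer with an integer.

3

The common causes are: inflation rate (to housing starts via inflation rate → median rent → export volume → fuel price → housing starts; to crime rate via inflation rate → college enrollment → crime rate); retail vacancy rate (to housing starts via retail vacancy rate → export volume → fuel price → housing starts; to crime rate via retail vacancy rate → manufacturing output → college enrollment → crime rate); unemployment rate (to housing starts via unemployment rate → fuel price → housing starts; to crime rate via unemployment rate → college enrollment → crime rate).
Every other variable lacks a causal path to at least one of housing starts and crime rate.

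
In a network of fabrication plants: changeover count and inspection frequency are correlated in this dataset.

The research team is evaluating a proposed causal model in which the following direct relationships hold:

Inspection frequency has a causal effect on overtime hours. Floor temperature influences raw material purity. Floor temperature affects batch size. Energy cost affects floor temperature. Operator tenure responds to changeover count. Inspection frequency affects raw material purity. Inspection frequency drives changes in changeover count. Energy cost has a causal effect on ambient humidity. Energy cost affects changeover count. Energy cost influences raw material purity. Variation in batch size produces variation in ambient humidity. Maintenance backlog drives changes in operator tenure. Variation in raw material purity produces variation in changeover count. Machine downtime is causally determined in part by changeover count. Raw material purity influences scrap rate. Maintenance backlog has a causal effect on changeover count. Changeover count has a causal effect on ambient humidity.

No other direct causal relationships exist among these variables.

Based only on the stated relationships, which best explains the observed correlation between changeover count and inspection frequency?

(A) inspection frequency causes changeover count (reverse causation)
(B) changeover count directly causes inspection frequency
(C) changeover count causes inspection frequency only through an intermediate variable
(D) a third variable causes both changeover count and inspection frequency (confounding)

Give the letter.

The stated link runs inspection frequency → changeover count; changeover count has no causal path to inspection frequency. No variable causes both, so confounding is ruled out. The correlation reflects reverse causation.

A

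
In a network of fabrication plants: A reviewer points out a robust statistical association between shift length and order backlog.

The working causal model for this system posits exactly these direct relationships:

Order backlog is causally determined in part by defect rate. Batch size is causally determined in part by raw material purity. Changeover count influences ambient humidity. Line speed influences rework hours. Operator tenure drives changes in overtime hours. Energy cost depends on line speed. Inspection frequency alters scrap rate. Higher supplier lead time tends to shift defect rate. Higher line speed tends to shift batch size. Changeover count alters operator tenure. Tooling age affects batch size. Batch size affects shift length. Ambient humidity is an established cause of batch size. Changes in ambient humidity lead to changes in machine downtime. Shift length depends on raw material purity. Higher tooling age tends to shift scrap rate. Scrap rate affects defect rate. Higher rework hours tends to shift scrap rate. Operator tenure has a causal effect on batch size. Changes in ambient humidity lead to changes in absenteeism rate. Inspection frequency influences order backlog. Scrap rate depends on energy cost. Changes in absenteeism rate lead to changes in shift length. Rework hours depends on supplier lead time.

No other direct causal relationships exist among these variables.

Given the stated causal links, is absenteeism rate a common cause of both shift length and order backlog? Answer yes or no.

Absenteeism rate has no stated causal path to order backlog. A confounder must cause both variables, so absenteeism rate does not qualify.

no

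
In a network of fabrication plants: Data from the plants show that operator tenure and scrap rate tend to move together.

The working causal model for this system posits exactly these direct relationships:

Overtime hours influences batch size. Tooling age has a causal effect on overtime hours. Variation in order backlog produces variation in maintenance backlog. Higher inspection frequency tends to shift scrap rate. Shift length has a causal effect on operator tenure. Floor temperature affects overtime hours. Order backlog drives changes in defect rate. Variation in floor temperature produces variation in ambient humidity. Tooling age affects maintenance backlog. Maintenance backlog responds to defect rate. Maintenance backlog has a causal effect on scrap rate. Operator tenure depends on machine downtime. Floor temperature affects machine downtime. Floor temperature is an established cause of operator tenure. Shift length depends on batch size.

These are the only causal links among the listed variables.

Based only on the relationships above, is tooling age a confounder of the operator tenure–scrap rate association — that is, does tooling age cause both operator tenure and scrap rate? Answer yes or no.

Tooling age has a causal path to operator tenure (tooling age → overtime hours → batch size → shift length → operator tenure) and to scrap rate (tooling age → maintenance backlog → scrap rate), so it is a common cause of both — a confounder.

yes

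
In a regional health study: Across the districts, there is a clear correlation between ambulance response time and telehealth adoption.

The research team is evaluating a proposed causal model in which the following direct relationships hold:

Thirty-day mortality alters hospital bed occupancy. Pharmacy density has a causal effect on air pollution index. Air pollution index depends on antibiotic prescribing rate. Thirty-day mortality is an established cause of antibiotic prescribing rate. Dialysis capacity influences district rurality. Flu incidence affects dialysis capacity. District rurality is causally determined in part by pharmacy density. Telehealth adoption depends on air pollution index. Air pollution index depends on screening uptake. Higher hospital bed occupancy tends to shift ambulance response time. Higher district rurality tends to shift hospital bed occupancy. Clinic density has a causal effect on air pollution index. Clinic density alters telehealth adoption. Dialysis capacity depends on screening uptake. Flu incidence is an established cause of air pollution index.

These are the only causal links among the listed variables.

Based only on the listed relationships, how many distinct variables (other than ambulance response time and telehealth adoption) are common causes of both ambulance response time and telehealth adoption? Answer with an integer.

The common causes are: flu incidence (to ambulance response time via flu incidence → dialysis capacity → district rurality → hospital bed occupancy → ambulance response time; to telehealth adoption via flu incidence → air pollution index → telehealth adoption); pharmacy density (to ambulance response time via pharmacy density → district rurality → hospital bed occupancy → ambulance response time; to telehealth adoption via pharmacy density → air pollution index → telehealth adoption); screening uptake (to ambulance response time via screening uptake → dialysis capacity → district rurality → hospital bed occupancy → ambulance response time; to telehealth adoption via screening uptake → air pollution index → telehealth adoption); thirty-day mortality (to ambulance response time via thirty-day mortality → hospital bed occupancy → ambulance response time; to telehealth adoption via thirty-day mortality → antibiotic prescribing rate → air pollution index → telehealth adoption).
Every other variable lacks a causal path to at least one of ambulance response time and telehealth adoption.

4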